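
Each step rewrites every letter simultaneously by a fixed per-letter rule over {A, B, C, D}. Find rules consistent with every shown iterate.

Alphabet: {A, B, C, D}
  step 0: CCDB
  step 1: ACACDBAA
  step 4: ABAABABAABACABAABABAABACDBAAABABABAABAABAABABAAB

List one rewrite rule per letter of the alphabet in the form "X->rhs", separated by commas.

  step 0 ⇒ step 1: CCDB ⇒ AC·AC·DBA·A
    B ↦ A
    C ↦ AC
    D ↦ DBA
    A ↦ AB  (constrained at step 1)

A->AB, B->A, C->AC, D->DBA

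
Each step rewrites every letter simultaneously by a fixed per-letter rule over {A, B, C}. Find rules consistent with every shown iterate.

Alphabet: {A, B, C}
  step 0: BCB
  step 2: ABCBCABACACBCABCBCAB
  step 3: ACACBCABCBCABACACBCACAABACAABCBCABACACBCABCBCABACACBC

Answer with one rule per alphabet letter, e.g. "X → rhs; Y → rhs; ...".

  step 2 ⇒ step 3: ABCBCABACACBCABCBCAB ⇒ ACA·CBC·AB·CBC·AB·ACA·CBC·ACA·AB·ACA·AB·CBC·AB·ACA·CBC·AB·CBC·AB·ACA·CBC
    A ↦ ACA
    B ↦ CBC
    C ↦ AB

A->ACA, B->CBC, C->AB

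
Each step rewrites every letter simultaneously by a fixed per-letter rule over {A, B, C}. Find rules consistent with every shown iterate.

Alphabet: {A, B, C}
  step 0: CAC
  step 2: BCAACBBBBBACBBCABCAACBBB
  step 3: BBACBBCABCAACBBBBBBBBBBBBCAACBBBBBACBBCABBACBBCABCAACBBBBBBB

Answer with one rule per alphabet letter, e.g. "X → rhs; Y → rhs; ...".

  step 2 ⇒ step 3: BCAACBBBBBACBBCABCAACBBB ⇒ BB·ACB·BCA·BCA·ACB·BB·BB·BB·BB·BB·BCA·ACB·BB·BB·ACB·BCA·BB·ACB·BCA·BCA·ACB·BB·BB·BB
    A ↦ BCA
    B ↦ BB
    C ↦ ACB

A->BCA, B->BB, C->ACB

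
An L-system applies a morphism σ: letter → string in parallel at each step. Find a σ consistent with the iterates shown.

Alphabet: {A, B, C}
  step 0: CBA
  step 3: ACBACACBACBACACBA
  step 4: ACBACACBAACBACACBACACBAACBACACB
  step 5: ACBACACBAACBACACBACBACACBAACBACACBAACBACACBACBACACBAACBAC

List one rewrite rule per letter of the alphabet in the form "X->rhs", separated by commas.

A->ACB, B->C, C->A

  step 4 ⇒ step 5: ACBACACBAACBACACBACACBAACBACACB ⇒ ACB·A·C·ACB·A·ACB·A·C·ACB·ACB·A·C·ACB·A·ACB·A·C·ACB·A·ACB·A·C·ACB·ACB·A·C·ACB·A·ACB·A·C
    A ↦ ACB
    B ↦ C
    C ↦ A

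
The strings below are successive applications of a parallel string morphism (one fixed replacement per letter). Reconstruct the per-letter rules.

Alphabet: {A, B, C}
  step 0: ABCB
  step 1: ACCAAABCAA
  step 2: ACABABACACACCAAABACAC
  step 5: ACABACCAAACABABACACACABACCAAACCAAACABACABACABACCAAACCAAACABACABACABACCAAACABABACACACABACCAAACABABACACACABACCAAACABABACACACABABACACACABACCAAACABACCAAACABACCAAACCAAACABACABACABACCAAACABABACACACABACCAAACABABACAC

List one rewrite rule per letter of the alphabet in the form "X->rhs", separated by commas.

A->AC, B->CAA, C->AB

  step 1 ⇒ step 2: ACCAAABCAA ⇒ AC·AB·AB·AC·AC·AC·CAA·AB·AC·AC
    A ↦ AC
    B ↦ CAA
    C ↦ AB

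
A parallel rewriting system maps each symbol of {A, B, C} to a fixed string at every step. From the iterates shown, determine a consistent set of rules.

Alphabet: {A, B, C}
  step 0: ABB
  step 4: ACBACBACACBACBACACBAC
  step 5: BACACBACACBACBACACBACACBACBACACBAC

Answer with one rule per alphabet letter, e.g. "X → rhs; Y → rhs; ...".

A->B, B->AC, C->AC

  step 4 ⇒ step 5: ACBACBACACBACBACACBAC ⇒ B·AC·AC·B·AC·AC·B·AC·B·AC·AC·B·AC·AC·B·AC·B·AC·AC·B·AC
    A ↦ B
    B ↦ AC
    C ↦ AC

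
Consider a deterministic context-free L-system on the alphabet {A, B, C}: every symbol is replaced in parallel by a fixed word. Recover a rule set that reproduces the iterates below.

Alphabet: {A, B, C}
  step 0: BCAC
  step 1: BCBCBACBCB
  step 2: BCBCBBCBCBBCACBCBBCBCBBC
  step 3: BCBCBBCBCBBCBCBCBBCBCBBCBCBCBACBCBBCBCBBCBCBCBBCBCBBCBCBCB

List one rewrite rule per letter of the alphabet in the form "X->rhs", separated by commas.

  step 2 ⇒ step 3: BCBCBBCBCBBCACBCBBCBCBBC ⇒ BC·BCB·BC·BCB·BC·BC·BCB·BC·BCB·BC·BC·BCB·AC·BCB·BC·BCB·BC·BC·BCB·BC·BCB·BC·BC·BCB
    A ↦ AC
    B ↦ BC
    C ↦ BCB

A->AC, B->BC, C->BCB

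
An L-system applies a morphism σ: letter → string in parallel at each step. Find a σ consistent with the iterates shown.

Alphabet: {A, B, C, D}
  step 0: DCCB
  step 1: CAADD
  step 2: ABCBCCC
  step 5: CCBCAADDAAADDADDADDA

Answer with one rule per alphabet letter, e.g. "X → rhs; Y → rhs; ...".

A->BC, B->DD, C->A, D->C

  step 1 ⇒ step 2: CAADD ⇒ A·BC·BC·C·C
    A ↦ BC
    C ↦ A
    D ↦ C
  step 0 ⇒ step 1: DCCB ⇒ C·A·A·DD
    B ↦ DD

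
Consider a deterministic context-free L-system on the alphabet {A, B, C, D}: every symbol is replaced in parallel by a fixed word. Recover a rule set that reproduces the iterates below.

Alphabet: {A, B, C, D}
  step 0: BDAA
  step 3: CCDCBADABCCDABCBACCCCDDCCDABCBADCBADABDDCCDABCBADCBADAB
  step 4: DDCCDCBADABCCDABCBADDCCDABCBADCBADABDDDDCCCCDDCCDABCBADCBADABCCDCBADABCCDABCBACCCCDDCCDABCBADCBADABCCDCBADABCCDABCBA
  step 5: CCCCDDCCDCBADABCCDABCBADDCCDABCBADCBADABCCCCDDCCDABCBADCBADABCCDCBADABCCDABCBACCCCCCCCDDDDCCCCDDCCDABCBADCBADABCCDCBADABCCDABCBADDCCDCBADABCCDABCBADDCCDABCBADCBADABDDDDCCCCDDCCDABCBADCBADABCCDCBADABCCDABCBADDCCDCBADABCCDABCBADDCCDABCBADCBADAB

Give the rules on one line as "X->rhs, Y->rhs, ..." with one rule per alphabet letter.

A->DAB, B->CBA, C->D, D->CC

  step 4 ⇒ step 5: DDCCDCBADABCCDABCBADDCCDABCBADCBADABDDDDCCCCDDCCDABCBADCBADABCCDCBADABCCDABCBACCCCDDCCDABCBADCBADABCCDCBADABCCDABCBA ⇒ CC·CC·D·D·CC·D·CBA·DAB·CC·DAB·CBA·D·D·CC·DAB·CBA·D·CBA·DAB·CC·CC·D·D·CC·DAB·CBA·D·CBA·DAB·CC·D·CBA·DAB·CC·DAB·CBA·CC·CC·CC·CC·D·D·D·D·CC·CC·D·D·CC·DAB·CBA·D·CBA·DAB·CC·D·CBA·DAB·CC·DAB·CBA·D·D·CC·D·CBA·DAB·CC·DAB·CBA·D·D·CC·DAB·CBA·D·CBA·DAB·D·D·D·D·CC·CC·D·D·CC·DAB·CBA·D·CBA·DAB·CC·D·CBA·DAB·CC·DAB·CBA·D·D·CC·D·CBA·DAB·CC·DAB·CBA·D·D·CC·DAB·CBA·D·CBA·DAB
    A ↦ DAB
    B ↦ CBA
    C ↦ D
    D ↦ CC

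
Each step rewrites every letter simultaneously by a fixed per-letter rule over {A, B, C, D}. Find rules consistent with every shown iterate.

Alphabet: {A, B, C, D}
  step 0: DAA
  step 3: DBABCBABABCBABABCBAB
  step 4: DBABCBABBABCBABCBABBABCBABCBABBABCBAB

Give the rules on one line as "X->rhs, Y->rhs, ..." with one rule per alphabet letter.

  step 3 ⇒ step 4: DBABCBABABCBABABCBAB ⇒ DB·AB·CB·AB·B·AB·CB·AB·CB·AB·B·AB·CB·AB·CB·AB·B·AB·CB·AB
    A ↦ CB
    B ↦ AB
    C ↦ B
    D ↦ DB

A->CB, B->AB, C->B, D->DB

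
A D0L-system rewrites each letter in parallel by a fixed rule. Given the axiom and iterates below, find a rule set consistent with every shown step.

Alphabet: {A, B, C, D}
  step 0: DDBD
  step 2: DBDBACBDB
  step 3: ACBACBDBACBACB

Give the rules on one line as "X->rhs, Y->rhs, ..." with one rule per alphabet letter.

  step 2 ⇒ step 3: DBDBACBDB ⇒ A·CB·A·CB·DB·A·CB·A·CB
    A ↦ DB
    B ↦ CB
    C ↦ A
    D ↦ A

A->DB, B->CB, C->A, D->A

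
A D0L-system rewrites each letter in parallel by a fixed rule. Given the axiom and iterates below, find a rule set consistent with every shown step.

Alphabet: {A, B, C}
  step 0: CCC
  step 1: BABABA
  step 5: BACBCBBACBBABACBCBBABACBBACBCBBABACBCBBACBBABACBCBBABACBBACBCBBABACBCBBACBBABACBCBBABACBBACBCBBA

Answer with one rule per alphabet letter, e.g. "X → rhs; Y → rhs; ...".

A->BA, B->CB, C->BA

  step 0 ⇒ step 1: CCC ⇒ BA·BA·BA
    C ↦ BA
    A ↦ BA  (constrained at step 1)
    B ↦ CB  (constrained at step 1)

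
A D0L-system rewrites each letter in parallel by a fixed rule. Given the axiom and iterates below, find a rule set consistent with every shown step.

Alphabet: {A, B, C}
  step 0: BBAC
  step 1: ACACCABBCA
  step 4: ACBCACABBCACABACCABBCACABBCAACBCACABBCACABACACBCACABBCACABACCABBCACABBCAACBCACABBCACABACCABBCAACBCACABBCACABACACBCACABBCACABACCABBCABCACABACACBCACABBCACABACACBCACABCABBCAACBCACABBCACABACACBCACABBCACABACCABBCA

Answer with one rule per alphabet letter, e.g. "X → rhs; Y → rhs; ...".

A->CAB, B->AC, C->BCA

  step 0 ⇒ step 1: BBAC ⇒ AC·AC·CAB·BCA
    A ↦ CAB
    B ↦ AC
    C ↦ BCA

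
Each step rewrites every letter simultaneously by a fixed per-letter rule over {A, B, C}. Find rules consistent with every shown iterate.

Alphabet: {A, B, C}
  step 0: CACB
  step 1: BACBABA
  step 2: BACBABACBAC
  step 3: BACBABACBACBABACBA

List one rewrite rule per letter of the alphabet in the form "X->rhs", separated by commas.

  step 2 ⇒ step 3: BACBABACBAC ⇒ BA·C·BA·BA·C·BA·C·BA·BA·C·BA
    A ↦ C
    B ↦ BA
    C ↦ BA

A->C, B->BA, C->BA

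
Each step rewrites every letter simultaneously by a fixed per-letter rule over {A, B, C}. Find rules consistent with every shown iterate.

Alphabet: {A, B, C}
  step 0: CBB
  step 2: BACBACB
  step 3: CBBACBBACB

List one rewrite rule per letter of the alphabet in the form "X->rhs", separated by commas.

A->B, B->CB, C->A

  step 2 ⇒ step 3: BACBACB ⇒ CB·B·A·CB·B·A·CB
    A ↦ B
    B ↦ CB
    C ↦ A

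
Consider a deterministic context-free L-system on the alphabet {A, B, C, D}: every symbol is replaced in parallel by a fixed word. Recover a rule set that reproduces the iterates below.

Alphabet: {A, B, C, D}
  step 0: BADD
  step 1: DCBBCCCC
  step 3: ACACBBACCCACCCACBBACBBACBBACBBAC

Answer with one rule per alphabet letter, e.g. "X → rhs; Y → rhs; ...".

  step 0 ⇒ step 1: BADD ⇒ DC·BB·CC·CC
    A ↦ BB
    B ↦ DC
    D ↦ CC
    C ↦ AC  (constrained at step 1)

A->BB, B->DC, C->AC, D->CC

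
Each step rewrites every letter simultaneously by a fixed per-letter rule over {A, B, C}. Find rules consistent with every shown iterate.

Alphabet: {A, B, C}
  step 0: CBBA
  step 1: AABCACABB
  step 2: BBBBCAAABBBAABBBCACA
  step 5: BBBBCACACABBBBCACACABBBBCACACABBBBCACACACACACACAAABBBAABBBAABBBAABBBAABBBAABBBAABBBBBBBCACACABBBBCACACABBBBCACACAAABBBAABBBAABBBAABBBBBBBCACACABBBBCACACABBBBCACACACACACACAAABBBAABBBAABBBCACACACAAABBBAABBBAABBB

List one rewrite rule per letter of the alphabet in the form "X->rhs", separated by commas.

A->BB, B->CA, C->AAB

  step 1 ⇒ step 2: AABCACABB ⇒ BB·BB·CA·AAB·BB·AAB·BB·CA·CA
    A ↦ BB
    B ↦ CA
    C ↦ AAB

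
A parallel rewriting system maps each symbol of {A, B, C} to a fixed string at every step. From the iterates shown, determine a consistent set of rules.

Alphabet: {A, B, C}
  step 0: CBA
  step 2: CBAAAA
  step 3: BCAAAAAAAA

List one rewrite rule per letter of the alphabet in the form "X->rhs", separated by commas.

A->AA, B->C, C->B

  step 2 ⇒ step 3: CBAAAA ⇒ B·C·AA·AA·AA·AA
    A ↦ AA
    B ↦ C
    C ↦ B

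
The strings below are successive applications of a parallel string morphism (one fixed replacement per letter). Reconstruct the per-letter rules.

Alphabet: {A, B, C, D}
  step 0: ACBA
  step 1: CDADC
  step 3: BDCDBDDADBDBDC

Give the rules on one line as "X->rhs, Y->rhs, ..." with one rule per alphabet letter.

  step 0 ⇒ step 1: ACBA ⇒ C·DA·D·C
    A ↦ C
    B ↦ D
    C ↦ DA
    D ↦ BD  (constrained at step 1)

A->C, B->D, C->DA, D->BD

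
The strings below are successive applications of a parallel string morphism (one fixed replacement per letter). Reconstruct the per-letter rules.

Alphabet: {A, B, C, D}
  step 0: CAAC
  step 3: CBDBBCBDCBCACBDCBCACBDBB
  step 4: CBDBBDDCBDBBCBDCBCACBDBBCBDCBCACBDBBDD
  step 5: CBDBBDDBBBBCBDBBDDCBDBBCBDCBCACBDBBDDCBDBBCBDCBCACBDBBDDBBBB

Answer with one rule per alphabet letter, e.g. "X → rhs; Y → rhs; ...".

  step 4 ⇒ step 5: CBDBBDDCBDBBCBDCBCACBDBBCBDCBCACBDBBDD ⇒ CB·D·BB·D·D·BB·BB·CB·D·BB·D·D·CB·D·BB·CB·D·CB·CA·CB·D·BB·D·D·CB·D·BB·CB·D·CB·CA·CB·D·BB·D·D·BB·BB
    A ↦ CA
    B ↦ D
    C ↦ CB
    D ↦ BB

A->CA, B->D, C->CB, D->BB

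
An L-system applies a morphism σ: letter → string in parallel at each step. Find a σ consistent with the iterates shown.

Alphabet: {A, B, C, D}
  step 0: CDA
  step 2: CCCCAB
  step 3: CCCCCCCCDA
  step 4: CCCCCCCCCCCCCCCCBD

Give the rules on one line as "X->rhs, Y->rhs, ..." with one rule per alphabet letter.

  step 3 ⇒ step 4: CCCCCCCCDA ⇒ CC·CC·CC·CC·CC·CC·CC·CC·B·D
    A ↦ D
    C ↦ CC
    D ↦ B
  step 2 ⇒ step 3: CCCCAB ⇒ CC·CC·CC·CC·D·A
    B ↦ A

A->D, B->A, C->CC, D->B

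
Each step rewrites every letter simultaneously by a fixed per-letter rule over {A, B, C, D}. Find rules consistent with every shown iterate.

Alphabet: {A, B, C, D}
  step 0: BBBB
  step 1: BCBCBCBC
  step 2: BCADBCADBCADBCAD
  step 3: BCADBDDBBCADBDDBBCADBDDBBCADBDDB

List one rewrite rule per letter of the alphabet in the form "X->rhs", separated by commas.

  step 2 ⇒ step 3: BCADBCADBCADBCAD ⇒ BC·AD·BD·DB·BC·AD·BD·DB·BC·AD·BD·DB·BC·AD·BD·DB
    A ↦ BD
    B ↦ BC
    C ↦ AD
    D ↦ DB

A->BD, B->BC, C->AD, D->DB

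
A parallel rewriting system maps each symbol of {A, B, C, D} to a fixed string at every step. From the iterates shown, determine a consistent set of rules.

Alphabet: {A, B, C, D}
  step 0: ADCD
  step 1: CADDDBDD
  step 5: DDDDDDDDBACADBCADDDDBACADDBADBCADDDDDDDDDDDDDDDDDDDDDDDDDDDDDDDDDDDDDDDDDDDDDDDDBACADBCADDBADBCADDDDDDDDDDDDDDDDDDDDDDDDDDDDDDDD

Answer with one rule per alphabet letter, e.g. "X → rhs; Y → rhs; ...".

A->CA, B->BA, C->DB, D->DD

  step 0 ⇒ step 1: ADCD ⇒ CA·DD·DB·DD
    A ↦ CA
    C ↦ DB
    D ↦ DD
    B ↦ BA  (constrained at step 1)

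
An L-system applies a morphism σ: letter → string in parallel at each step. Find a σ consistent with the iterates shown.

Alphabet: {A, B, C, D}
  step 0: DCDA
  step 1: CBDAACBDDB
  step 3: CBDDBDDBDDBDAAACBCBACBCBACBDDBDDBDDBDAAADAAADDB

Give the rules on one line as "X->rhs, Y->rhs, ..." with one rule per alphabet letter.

  step 0 ⇒ step 1: DCDA ⇒ CB·DAA·CB·DDB
    A ↦ DDB
    C ↦ DAA
    D ↦ CB
    B ↦ A  (constrained at step 1)

A->DDB, B->A, C->DAA, D->CB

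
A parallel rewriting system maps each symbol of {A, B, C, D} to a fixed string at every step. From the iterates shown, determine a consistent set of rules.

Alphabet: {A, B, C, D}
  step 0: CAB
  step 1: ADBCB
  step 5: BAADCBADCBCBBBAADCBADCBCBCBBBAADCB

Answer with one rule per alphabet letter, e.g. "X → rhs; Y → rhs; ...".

A->B, B->CB, C->AD, D->A

  step 0 ⇒ step 1: CAB ⇒ AD·B·CB
    A ↦ B
    B ↦ CB
    C ↦ AD
    D ↦ A  (constrained at step 1)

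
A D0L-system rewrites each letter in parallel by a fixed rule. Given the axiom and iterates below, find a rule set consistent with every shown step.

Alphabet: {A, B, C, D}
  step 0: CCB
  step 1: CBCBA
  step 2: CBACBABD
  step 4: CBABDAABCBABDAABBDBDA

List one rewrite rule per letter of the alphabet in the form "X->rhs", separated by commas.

  step 1 ⇒ step 2: CBCBA ⇒ CB·A·CB·A·BD
    A ↦ BD
    B ↦ A
    C ↦ CB
    D ↦ AB  (constrained at step 2)

A->BD, B->A, C->CB, D->AB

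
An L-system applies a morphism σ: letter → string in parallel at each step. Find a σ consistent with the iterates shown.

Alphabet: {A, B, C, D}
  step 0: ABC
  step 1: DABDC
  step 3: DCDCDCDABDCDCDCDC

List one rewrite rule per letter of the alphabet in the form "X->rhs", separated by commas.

  step 0 ⇒ step 1: ABC ⇒ D·AB·DC
    A ↦ D
    B ↦ AB
    C ↦ DC
    D ↦ DC  (constrained at step 1)

A->D, B->AB, C->DC, D->DC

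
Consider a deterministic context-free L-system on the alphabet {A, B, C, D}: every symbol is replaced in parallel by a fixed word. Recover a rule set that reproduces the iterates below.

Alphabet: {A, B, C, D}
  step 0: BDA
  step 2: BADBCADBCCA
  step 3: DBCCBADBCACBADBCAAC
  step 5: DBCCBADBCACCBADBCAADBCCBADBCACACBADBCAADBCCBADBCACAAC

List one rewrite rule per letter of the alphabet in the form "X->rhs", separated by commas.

  step 2 ⇒ step 3: BADBCADBCCA ⇒ DBC·C·BA·DBC·A·C·BA·DBC·A·A·C
    A ↦ C
    B ↦ DBC
    C ↦ A
    D ↦ BA

A->C, B->DBC, C->A, D->BA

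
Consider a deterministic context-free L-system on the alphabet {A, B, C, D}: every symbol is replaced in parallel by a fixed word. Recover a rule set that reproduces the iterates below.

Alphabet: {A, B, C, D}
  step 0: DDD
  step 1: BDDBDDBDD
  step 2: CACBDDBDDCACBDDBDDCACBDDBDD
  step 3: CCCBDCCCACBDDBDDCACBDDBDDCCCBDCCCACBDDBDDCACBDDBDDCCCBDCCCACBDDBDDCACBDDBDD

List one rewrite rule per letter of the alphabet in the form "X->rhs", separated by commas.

A->CBD, B->CAC, C->CC, D->BDD

  step 2 ⇒ step 3: CACBDDBDDCACBDDBDDCACBDDBDD ⇒ CC·CBD·CC·CAC·BDD·BDD·CAC·BDD·BDD·CC·CBD·CC·CAC·BDD·BDD·CAC·BDD·BDD·CC·CBD·CC·CAC·BDD·BDD·CAC·BDD·BDD
    A ↦ CBD
    B ↦ CAC
    C ↦ CC
    D ↦ BDD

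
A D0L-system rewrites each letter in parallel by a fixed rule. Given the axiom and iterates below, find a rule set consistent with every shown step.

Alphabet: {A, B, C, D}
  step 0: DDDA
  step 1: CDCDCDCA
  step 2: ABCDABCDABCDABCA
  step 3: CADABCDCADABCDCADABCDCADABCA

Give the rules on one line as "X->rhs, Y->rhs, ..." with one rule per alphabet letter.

A->CA, B->D, C->AB, D->CD

  step 2 ⇒ step 3: ABCDABCDABCDABCA ⇒ CA·D·AB·CD·CA·D·AB·CD·CA·D·AB·CD·CA·D·AB·CA
    A ↦ CA
    B ↦ D
    C ↦ AB
    D ↦ CD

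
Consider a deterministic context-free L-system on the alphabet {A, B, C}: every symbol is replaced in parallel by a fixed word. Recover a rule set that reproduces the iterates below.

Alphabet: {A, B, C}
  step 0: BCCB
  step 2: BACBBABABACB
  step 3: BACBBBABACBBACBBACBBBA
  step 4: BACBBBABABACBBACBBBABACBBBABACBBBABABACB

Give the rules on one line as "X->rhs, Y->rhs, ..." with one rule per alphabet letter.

  step 3 ⇒ step 4: BACBBBABACBBACBBACBBBA ⇒ BA·CB·B·BA·BA·BA·CB·BA·CB·B·BA·BA·CB·B·BA·BA·CB·B·BA·BA·BA·CB
    A ↦ CB
    B ↦ BA
    C ↦ B

A->CB, B->BA, C->B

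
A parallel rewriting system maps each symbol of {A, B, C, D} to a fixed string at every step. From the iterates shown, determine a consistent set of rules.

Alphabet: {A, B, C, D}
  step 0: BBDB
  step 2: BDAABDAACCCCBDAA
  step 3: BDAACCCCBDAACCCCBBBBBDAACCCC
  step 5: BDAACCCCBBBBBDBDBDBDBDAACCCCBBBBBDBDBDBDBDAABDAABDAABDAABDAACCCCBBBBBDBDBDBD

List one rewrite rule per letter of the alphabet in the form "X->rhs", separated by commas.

  step 2 ⇒ step 3: BDAABDAACCCCBDAA ⇒ BD·AA·CC·CC·BD·AA·CC·CC·B·B·B·B·BD·AA·CC·CC
    A ↦ CC
    B ↦ BD
    C ↦ B
    D ↦ AA

A->CC, B->BD, C->B, D->AA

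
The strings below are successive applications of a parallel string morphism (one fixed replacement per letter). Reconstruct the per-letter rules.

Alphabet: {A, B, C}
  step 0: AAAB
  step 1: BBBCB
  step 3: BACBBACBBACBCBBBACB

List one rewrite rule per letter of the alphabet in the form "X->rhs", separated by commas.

A->B, B->CB, C->BA

  step 0 ⇒ step 1: AAAB ⇒ B·B·B·CB
    A ↦ B
    B ↦ CB
    C ↦ BA  (constrained at step 1)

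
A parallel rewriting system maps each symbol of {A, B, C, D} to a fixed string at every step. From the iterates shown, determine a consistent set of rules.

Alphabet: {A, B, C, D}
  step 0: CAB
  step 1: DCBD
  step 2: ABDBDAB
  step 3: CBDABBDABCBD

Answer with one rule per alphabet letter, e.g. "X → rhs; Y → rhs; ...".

A->C, B->BD, C->D, D->AB

  step 2 ⇒ step 3: ABDBDAB ⇒ C·BD·AB·BD·AB·C·BD
    A ↦ C
    B ↦ BD
    D ↦ AB
  step 0 ⇒ step 1: CAB ⇒ D·C·BD
    C ↦ D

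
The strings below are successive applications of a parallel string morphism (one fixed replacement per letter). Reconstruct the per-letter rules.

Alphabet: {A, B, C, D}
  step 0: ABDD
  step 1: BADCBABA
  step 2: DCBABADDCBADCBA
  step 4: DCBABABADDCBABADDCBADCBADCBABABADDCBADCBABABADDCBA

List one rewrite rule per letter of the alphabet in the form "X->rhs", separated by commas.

  step 1 ⇒ step 2: BADCBABA ⇒ DC·BA·BA·D·DC·BA·DC·BA
    A ↦ BA
    B ↦ DC
    C ↦ D
    D ↦ BA

A->BA, B->DC, C->D, D->BA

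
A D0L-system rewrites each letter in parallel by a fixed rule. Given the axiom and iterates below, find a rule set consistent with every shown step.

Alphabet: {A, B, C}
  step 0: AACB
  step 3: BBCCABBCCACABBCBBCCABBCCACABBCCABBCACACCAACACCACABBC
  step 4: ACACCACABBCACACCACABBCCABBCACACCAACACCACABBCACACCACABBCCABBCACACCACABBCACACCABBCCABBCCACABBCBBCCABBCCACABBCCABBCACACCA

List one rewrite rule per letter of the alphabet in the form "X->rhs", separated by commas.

  step 3 ⇒ step 4: BBCCABBCCACABBCBBCCABBCCACABBCCABBCACACCAACACCACABBC ⇒ AC·AC·CA·CA·BBC·AC·AC·CA·CA·BBC·CA·BBC·AC·AC·CA·AC·AC·CA·CA·BBC·AC·AC·CA·CA·BBC·CA·BBC·AC·AC·CA·CA·BBC·AC·AC·CA·BBC·CA·BBC·CA·CA·BBC·BBC·CA·BBC·CA·CA·BBC·CA·BBC·AC·AC·CA
    A ↦ BBC
    B ↦ AC
    C ↦ CA

A->BBC, B->AC, C->CA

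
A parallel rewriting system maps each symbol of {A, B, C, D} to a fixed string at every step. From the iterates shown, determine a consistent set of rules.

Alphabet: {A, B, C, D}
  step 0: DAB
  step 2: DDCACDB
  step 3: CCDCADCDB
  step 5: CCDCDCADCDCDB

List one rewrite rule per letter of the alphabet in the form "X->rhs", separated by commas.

A->CA, B->DB, C->D, D->C

  step 2 ⇒ step 3: DDCACDB ⇒ C·C·D·CA·D·C·DB
    A ↦ CA
    B ↦ DB
    C ↦ D
    D ↦ C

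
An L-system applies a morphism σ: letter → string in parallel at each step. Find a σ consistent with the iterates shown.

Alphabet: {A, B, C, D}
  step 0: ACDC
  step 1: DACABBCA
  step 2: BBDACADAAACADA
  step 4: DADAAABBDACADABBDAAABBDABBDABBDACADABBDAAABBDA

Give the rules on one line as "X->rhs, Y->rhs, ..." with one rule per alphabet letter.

  step 1 ⇒ step 2: DACABBCA ⇒ BB·DA·CA·DA·A·A·CA·DA
    A ↦ DA
    B ↦ A
    C ↦ CA
    D ↦ BB

A->DA, B->A, C->CA, D->BB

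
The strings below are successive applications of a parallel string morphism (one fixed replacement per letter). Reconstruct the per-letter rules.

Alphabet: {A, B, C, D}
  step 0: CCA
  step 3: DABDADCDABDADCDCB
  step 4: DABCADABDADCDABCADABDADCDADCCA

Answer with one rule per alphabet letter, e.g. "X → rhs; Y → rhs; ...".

  step 3 ⇒ step 4: DABDADCDABDADCDCB ⇒ DA·B·CA·DA·B·DA·DC·DA·B·CA·DA·B·DA·DC·DA·DC·CA
    A ↦ B
    B ↦ CA
    C ↦ DC
    D ↦ DA

A->B, B->CA, C->DC, D->DA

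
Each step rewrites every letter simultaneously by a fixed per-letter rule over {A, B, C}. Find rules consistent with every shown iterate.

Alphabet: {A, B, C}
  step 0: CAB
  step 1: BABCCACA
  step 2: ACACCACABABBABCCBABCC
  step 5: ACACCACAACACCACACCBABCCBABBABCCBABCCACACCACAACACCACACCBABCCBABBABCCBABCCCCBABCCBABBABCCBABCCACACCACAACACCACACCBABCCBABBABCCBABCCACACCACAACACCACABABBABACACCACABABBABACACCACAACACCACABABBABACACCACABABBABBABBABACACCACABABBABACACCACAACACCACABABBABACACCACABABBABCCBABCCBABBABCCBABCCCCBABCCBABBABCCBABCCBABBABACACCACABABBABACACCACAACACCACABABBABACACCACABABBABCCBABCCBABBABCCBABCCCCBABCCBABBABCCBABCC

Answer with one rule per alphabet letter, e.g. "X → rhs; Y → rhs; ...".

  step 1 ⇒ step 2: BABCCACA ⇒ ACA·CC·ACA·BAB·BAB·CC·BAB·CC
    A ↦ CC
    B ↦ ACA
    C ↦ BAB

A->CC, B->ACA, C->BAB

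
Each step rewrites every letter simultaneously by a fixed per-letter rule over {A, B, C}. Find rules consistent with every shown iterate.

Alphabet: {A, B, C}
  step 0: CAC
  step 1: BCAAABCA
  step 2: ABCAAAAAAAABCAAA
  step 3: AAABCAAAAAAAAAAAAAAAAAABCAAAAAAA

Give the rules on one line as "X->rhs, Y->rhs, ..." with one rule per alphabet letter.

A->AA, B->A, C->BCA

  step 2 ⇒ step 3: ABCAAAAAAAABCAAA ⇒ AA·A·BCA·AA·AA·AA·AA·AA·AA·AA·AA·A·BCA·AA·AA·AA
    A ↦ AA
    B ↦ A
    C ↦ BCA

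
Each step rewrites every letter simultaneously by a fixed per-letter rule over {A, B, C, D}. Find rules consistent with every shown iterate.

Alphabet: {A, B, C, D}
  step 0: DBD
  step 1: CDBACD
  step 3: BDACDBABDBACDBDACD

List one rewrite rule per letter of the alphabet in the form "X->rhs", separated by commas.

  step 0 ⇒ step 1: DBD ⇒ CD·BA·CD
    B ↦ BA
    D ↦ CD
    A ↦ BD  (constrained at step 1)
    C ↦ A  (constrained at step 1)

A->BD, B->BA, C->A, D->CD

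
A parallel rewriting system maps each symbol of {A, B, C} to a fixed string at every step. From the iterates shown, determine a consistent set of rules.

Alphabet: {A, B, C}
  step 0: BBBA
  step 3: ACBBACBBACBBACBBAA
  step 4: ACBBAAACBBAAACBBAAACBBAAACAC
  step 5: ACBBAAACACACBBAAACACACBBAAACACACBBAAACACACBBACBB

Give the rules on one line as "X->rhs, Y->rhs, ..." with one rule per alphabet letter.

  step 4 ⇒ step 5: ACBBAAACBBAAACBBAAACBBAAACAC ⇒ AC·BB·A·A·AC·AC·AC·BB·A·A·AC·AC·AC·BB·A·A·AC·AC·AC·BB·A·A·AC·AC·AC·BB·AC·BB
    A ↦ AC
    B ↦ A
    C ↦ BB

A->AC, B->A, C->BB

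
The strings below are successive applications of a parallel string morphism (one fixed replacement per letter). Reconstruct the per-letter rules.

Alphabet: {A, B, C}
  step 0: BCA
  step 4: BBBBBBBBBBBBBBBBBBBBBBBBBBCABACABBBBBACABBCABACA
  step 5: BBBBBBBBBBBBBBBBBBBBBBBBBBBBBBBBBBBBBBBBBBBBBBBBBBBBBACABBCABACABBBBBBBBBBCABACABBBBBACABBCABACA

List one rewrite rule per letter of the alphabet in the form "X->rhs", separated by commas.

A->CA, B->BB, C->BA

  step 4 ⇒ step 5: BBBBBBBBBBBBBBBBBBBBBBBBBBCABACABBBBBACABBCABACA ⇒ BB·BB·BB·BB·BB·BB·BB·BB·BB·BB·BB·BB·BB·BB·BB·BB·BB·BB·BB·BB·BB·BB·BB·BB·BB·BB·BA·CA·BB·CA·BA·CA·BB·BB·BB·BB·BB·CA·BA·CA·BB·BB·BA·CA·BB·CA·BA·CA
    A ↦ CA
    B ↦ BB
    C ↦ BA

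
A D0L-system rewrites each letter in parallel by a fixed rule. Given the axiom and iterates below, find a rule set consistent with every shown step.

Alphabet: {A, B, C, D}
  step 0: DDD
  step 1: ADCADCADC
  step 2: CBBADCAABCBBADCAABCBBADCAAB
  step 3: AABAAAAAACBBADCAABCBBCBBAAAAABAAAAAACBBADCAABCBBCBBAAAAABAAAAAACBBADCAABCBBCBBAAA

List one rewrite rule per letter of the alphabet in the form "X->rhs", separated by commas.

  step 2 ⇒ step 3: CBBADCAABCBBADCAABCBBADCAAB ⇒ AAB·AAA·AAA·CBB·ADC·AAB·CBB·CBB·AAA·AAB·AAA·AAA·CBB·ADC·AAB·CBB·CBB·AAA·AAB·AAA·AAA·CBB·ADC·AAB·CBB·CBB·AAA
    A ↦ CBB
    B ↦ AAA
    C ↦ AAB
    D ↦ ADC

A->CBB, B->AAA, C->AAB, D->ADC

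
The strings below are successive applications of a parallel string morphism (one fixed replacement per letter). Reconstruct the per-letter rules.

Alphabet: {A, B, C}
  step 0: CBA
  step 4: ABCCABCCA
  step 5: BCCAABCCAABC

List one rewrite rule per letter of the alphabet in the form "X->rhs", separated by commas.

A->BC, B->C, C->A

  step 4 ⇒ step 5: ABCCABCCA ⇒ BC·C·A·A·BC·C·A·A·BC
    A ↦ BC
    B ↦ C
    C ↦ A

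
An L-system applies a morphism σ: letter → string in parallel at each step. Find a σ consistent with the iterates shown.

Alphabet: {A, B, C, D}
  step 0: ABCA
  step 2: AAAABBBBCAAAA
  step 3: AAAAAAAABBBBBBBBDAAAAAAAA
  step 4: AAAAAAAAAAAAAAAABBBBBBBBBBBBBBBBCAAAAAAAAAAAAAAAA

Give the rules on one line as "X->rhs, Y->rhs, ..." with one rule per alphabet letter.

  step 3 ⇒ step 4: AAAAAAAABBBBBBBBDAAAAAAAA ⇒ AA·AA·AA·AA·AA·AA·AA·AA·BB·BB·BB·BB·BB·BB·BB·BB·C·AA·AA·AA·AA·AA·AA·AA·AA
    A ↦ AA
    B ↦ BB
    D ↦ C
  step 2 ⇒ step 3: AAAABBBBCAAAA ⇒ AA·AA·AA·AA·BB·BB·BB·BB·D·AA·AA·AA·AA
    C ↦ D

A->AA, B->BB, C->D, D->C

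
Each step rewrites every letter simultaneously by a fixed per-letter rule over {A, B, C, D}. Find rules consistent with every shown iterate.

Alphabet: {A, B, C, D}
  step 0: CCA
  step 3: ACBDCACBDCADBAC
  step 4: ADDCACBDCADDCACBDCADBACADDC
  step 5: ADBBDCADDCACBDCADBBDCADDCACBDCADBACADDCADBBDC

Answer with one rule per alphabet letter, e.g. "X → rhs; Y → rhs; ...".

  step 4 ⇒ step 5: ADDCACBDCADDCACBDCADBACADDC ⇒ AD·B·B·DC·AD·DC·AC·B·DC·AD·B·B·DC·AD·DC·AC·B·DC·AD·B·AC·AD·DC·AD·B·B·DC
    A ↦ AD
    B ↦ AC
    C ↦ DC
    D ↦ B

A->AD, B->AC, C->DC, D->B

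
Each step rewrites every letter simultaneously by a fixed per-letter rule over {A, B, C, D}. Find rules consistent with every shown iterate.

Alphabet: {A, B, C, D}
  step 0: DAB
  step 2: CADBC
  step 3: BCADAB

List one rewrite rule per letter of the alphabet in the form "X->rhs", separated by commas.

A->C, B->A, C->B, D->AD

  step 2 ⇒ step 3: CADBC ⇒ B·C·AD·A·B
    A ↦ C
    B ↦ A
    C ↦ B
    D ↦ AD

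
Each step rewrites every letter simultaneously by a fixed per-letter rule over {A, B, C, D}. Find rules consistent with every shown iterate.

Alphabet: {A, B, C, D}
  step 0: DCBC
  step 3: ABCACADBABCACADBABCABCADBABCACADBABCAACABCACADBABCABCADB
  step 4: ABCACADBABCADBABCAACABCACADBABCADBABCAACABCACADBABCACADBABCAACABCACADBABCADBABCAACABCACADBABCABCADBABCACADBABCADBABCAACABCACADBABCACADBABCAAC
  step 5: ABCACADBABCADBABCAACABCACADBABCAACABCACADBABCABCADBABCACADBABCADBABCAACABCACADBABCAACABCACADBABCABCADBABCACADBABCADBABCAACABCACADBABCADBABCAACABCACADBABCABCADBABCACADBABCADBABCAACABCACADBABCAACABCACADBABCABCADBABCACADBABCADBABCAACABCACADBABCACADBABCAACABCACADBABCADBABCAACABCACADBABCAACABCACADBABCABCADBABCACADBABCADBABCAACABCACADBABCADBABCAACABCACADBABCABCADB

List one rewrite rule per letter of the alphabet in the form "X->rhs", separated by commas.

  step 4 ⇒ step 5: ABCACADBABCADBABCAACABCACADBABCADBABCAACABCACADBABCACADBABCAACABCACADBABCADBABCAACABCACADBABCABCADBABCACADBABCADBABCAACABCACADBABCACADBABCAAC ⇒ ABC·AC·ADB·ABC·ADB·ABC·A·AC·ABC·AC·ADB·ABC·A·AC·ABC·AC·ADB·ABC·ABC·ADB·ABC·AC·ADB·ABC·ADB·ABC·A·AC·ABC·AC·ADB·ABC·A·AC·ABC·AC·ADB·ABC·ABC·ADB·ABC·AC·ADB·ABC·ADB·ABC·A·AC·ABC·AC·ADB·ABC·ADB·ABC·A·AC·ABC·AC·ADB·ABC·ABC·ADB·ABC·AC·ADB·ABC·ADB·ABC·A·AC·ABC·AC·ADB·ABC·A·AC·ABC·AC·ADB·ABC·ABC·ADB·ABC·AC·ADB·ABC·ADB·ABC·A·AC·ABC·AC·ADB·ABC·AC·ADB·ABC·A·AC·ABC·AC·ADB·ABC·ADB·ABC·A·AC·ABC·AC·ADB·ABC·A·AC·ABC·AC·ADB·ABC·ABC·ADB·ABC·AC·ADB·ABC·ADB·ABC·A·AC·ABC·AC·ADB·ABC·ADB·ABC·A·AC·ABC·AC·ADB·ABC·ABC·ADB
    A ↦ ABC
    B ↦ AC
    C ↦ ADB
    D ↦ A

A->ABC, B->AC, C->ADB, D->A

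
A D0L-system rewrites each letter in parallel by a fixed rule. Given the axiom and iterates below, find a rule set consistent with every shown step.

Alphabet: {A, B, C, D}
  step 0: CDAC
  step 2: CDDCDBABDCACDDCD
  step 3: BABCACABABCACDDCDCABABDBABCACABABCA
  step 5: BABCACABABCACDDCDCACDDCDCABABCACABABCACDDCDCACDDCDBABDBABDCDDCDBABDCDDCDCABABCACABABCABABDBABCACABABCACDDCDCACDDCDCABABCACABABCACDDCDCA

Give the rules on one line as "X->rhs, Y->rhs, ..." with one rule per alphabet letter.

  step 2 ⇒ step 3: CDDCDBABDCACDDCD ⇒ BAB·CA·CA·BAB·CA·CD·D·CD·CA·BAB·D·BAB·CA·CA·BAB·CA
    A ↦ D
    B ↦ CD
    C ↦ BAB
    D ↦ CA

A->D, B->CD, C->BAB, D->CA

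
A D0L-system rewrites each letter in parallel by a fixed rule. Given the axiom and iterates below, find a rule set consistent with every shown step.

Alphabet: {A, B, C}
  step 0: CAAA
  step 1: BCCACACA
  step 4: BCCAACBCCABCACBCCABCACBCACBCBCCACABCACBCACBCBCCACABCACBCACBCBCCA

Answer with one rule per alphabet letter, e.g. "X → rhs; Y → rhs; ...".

A->CA, B->AC, C->BC

  step 0 ⇒ step 1: CAAA ⇒ BC·CA·CA·CA
    A ↦ CA
    C ↦ BC
    B ↦ AC  (constrained at step 1)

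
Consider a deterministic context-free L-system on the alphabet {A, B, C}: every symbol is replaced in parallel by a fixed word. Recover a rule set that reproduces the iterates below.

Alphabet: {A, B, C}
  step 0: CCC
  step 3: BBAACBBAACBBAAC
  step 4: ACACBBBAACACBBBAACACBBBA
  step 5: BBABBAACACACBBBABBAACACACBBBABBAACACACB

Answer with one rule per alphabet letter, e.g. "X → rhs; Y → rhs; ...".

  step 4 ⇒ step 5: ACACBBBAACACBBBAACACBBBA ⇒ B·BA·B·BA·AC·AC·AC·B·B·BA·B·BA·AC·AC·AC·B·B·BA·B·BA·AC·AC·AC·B
    A ↦ B
    B ↦ AC
    C ↦ BA

A->B, B->AC, C->BA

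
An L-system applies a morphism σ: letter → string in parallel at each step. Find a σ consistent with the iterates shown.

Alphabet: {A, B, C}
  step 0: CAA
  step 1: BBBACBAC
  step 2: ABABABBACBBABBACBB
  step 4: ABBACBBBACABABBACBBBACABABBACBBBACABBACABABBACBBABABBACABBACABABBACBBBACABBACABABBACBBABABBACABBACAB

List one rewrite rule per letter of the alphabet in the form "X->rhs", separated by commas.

A->BAC, B->AB, C->BB

  step 1 ⇒ step 2: BBBACBAC ⇒ AB·AB·AB·BAC·BB·AB·BAC·BB
    A ↦ BAC
    B ↦ AB
    C ↦ BB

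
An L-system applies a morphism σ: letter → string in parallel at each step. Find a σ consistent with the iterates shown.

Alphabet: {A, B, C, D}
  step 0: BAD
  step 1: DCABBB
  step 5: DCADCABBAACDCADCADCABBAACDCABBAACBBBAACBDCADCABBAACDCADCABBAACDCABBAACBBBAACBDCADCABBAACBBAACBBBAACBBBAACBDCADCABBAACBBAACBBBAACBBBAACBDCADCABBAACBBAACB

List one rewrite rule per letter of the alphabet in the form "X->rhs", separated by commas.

A->B, B->DCA, C->AAC, D->BB

  step 0 ⇒ step 1: BAD ⇒ DCA·B·BB
    A ↦ B
    B ↦ DCA
    D ↦ BB
    C ↦ AAC  (constrained at step 1)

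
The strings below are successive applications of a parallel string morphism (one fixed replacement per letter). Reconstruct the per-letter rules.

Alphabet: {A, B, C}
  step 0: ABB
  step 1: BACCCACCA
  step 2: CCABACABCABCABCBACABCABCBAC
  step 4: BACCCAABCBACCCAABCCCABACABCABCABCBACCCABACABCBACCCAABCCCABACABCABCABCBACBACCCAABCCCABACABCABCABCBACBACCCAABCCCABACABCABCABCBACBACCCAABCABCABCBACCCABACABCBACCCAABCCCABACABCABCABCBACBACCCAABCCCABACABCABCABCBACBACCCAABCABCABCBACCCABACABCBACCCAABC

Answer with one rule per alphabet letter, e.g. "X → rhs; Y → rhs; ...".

  step 1 ⇒ step 2: BACCCACCA ⇒ CCA·BAC·ABC·ABC·ABC·BAC·ABC·ABC·BAC
    A ↦ BAC
    B ↦ CCA
    C ↦ ABC

A->BAC, B->CCA, C->ABC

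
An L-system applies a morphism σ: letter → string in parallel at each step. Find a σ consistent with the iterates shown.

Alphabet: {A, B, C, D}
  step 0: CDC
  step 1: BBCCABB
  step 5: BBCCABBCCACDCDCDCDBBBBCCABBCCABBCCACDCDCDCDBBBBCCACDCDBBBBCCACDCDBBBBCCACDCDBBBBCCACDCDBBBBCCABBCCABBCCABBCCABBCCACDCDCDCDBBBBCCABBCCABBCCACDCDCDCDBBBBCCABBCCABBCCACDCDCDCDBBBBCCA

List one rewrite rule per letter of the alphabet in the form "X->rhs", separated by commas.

  step 0 ⇒ step 1: CDC ⇒ BB·CCA·BB
    C ↦ BB
    D ↦ CCA
    A ↦ CCA  (constrained at step 1)
    B ↦ CD  (constrained at step 1)

A->CCA, B->CD, C->BB, D->CCA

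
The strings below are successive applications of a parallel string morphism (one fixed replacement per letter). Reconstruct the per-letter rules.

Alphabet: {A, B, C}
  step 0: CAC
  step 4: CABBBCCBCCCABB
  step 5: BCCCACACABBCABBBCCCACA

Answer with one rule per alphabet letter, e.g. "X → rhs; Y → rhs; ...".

A->CC, B->CA, C->B

  step 4 ⇒ step 5: CABBBCCBCCCABB ⇒ B·CC·CA·CA·CA·B·B·CA·B·B·B·CC·CA·CA
    A ↦ CC
    B ↦ CA
    C ↦ B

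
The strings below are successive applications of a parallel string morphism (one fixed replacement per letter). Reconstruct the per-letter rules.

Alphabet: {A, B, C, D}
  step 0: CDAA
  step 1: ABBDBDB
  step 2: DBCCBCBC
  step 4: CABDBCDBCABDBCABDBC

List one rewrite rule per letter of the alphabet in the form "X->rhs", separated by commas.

  step 1 ⇒ step 2: ABBDBDB ⇒ DB·C·C·B·C·B·C
    A ↦ DB
    B ↦ C
    D ↦ B
  step 0 ⇒ step 1: CDAA ⇒ AB·B·DB·DB
    C ↦ AB

A->DB, B->C, C->AB, D->B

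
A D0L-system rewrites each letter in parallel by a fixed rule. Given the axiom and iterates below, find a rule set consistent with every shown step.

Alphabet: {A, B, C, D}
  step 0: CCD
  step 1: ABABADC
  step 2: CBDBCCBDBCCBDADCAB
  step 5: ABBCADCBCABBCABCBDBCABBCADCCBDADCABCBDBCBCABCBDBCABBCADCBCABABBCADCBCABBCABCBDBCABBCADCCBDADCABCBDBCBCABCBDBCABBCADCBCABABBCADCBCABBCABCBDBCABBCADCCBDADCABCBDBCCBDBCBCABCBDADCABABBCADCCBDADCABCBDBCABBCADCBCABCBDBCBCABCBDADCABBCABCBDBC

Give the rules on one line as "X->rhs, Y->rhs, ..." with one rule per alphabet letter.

A->CBD, B->BC, C->AB, D->ADC

  step 1 ⇒ step 2: ABABADC ⇒ CBD·BC·CBD·BC·CBD·ADC·AB
    A ↦ CBD
    B ↦ BC
    C ↦ AB
    D ↦ ADC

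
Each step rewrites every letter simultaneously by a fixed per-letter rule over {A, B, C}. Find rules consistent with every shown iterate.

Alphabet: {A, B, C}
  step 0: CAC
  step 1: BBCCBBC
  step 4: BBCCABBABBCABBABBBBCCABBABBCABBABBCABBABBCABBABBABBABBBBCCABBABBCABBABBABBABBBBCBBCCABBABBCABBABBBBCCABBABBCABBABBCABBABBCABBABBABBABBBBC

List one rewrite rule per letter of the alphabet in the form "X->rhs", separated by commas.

  step 0 ⇒ step 1: CAC ⇒ BBC·C·BBC
    A ↦ C
    C ↦ BBC
    B ↦ ABB  (constrained at step 1)

A->C, B->ABB, C->BBC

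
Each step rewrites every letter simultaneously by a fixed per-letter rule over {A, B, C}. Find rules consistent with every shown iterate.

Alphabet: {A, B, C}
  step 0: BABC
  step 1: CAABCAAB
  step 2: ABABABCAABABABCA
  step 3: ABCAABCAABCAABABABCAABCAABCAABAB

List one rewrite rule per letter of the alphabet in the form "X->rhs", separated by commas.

  step 2 ⇒ step 3: ABABABCAABABABCA ⇒ AB·CA·AB·CA·AB·CA·AB·AB·AB·CA·AB·CA·AB·CA·AB·AB
    A ↦ AB
    B ↦ CA
    C ↦ AB

A->AB, B->CA, C->AB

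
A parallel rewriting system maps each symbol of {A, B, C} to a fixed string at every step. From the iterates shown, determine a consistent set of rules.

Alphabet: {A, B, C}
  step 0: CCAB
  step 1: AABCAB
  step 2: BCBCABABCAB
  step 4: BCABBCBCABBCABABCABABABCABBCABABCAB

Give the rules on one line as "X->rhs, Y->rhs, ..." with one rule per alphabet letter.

  step 1 ⇒ step 2: AABCAB ⇒ BC·BC·AB·A·BC·AB
    A ↦ BC
    B ↦ AB
    C ↦ A

A->BC, B->AB, C->A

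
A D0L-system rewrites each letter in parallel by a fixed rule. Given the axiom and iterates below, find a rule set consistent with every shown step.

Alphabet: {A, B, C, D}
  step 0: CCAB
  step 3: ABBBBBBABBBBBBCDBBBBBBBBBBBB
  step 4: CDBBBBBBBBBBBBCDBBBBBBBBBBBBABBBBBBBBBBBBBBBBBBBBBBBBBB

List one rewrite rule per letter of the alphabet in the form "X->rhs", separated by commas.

A->CD, B->BB, C->AB, D->B

  step 3 ⇒ step 4: ABBBBBBABBBBBBCDBBBBBBBBBBBB ⇒ CD·BB·BB·BB·BB·BB·BB·CD·BB·BB·BB·BB·BB·BB·AB·B·BB·BB·BB·BB·BB·BB·BB·BB·BB·BB·BB·BB
    A ↦ CD
    B ↦ BB
    C ↦ AB
    D ↦ B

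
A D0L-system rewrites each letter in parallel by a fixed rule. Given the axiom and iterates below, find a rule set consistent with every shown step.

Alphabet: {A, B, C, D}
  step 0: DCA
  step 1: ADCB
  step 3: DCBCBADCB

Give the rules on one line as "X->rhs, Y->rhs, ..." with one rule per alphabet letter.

A->CB, B->CB, C->D, D->A

  step 0 ⇒ step 1: DCA ⇒ A·D·CB
    A ↦ CB
    C ↦ D
    D ↦ A
    B ↦ CB  (constrained at step 1)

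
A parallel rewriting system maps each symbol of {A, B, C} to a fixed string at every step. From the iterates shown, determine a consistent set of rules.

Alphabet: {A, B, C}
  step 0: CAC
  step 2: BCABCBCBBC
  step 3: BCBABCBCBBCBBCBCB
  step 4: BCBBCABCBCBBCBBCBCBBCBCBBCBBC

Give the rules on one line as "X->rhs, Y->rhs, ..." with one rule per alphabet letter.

  step 3 ⇒ step 4: BCBABCBCBBCBBCBCB ⇒ BC·B·BC·ABC·BC·B·BC·B·BC·BC·B·BC·BC·B·BC·B·BC
    A ↦ ABC
    B ↦ BC
    C ↦ B

A->ABC, B->BC, C->B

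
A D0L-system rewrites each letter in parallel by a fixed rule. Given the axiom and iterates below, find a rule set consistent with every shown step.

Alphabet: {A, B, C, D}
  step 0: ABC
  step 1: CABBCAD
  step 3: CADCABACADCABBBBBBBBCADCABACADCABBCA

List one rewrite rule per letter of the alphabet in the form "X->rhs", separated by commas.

A->CA, B->BB, C->CAD, D->BA

  step 0 ⇒ step 1: ABC ⇒ CA·BB·CAD
    A ↦ CA
    B ↦ BB
    C ↦ CAD
    D ↦ BA  (constrained at step 1)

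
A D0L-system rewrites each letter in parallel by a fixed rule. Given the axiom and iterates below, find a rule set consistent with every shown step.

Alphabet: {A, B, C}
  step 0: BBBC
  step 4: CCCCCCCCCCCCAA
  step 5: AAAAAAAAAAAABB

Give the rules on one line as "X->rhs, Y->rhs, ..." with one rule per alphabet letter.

A->B, B->CC, C->A

  step 4 ⇒ step 5: CCCCCCCCCCCCAA ⇒ A·A·A·A·A·A·A·A·A·A·A·A·B·B
    A ↦ B
    C ↦ A
    B ↦ CC  (constrained at step 0)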